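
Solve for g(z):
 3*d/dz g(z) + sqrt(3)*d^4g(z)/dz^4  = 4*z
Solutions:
 g(z) = C1 + C4*exp(-3^(1/6)*z) + 2*z^2/3 + (C2*sin(3^(2/3)*z/2) + C3*cos(3^(2/3)*z/2))*exp(3^(1/6)*z/2)


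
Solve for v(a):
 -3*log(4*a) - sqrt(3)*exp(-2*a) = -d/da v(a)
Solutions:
 v(a) = C1 + 3*a*log(a) + 3*a*(-1 + 2*log(2)) - sqrt(3)*exp(-2*a)/2


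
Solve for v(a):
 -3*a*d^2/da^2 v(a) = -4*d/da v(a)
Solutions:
 v(a) = C1 + C2*a^(7/3)


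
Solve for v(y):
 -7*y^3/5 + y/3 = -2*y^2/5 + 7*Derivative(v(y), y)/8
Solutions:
 v(y) = C1 - 2*y^4/5 + 16*y^3/105 + 4*y^2/21


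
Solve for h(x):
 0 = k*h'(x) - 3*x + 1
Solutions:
 h(x) = C1 + 3*x^2/(2*k) - x/k


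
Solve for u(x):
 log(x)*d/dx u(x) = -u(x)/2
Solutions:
 u(x) = C1*exp(-li(x)/2)


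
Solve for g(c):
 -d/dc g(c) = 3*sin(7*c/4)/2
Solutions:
 g(c) = C1 + 6*cos(7*c/4)/7


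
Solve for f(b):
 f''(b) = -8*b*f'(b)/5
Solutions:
 f(b) = C1 + C2*erf(2*sqrt(5)*b/5)


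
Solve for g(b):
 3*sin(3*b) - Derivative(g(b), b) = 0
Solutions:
 g(b) = C1 - cos(3*b)


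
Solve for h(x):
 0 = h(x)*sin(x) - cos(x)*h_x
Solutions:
 h(x) = C1/cos(x)


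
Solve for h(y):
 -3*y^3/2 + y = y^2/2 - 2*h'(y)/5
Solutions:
 h(y) = C1 + 15*y^4/16 + 5*y^3/12 - 5*y^2/4


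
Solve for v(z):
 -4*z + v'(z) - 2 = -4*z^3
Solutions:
 v(z) = C1 - z^4 + 2*z^2 + 2*z


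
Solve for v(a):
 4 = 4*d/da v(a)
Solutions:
 v(a) = C1 + a


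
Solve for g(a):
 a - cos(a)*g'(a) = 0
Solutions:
 g(a) = C1 + Integral(a/cos(a), a)


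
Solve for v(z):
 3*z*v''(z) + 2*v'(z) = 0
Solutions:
 v(z) = C1 + C2*z^(1/3)


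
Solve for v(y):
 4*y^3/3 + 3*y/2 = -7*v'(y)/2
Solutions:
 v(y) = C1 - 2*y^4/21 - 3*y^2/14


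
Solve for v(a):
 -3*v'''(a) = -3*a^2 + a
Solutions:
 v(a) = C1 + C2*a + C3*a^2 + a^5/60 - a^4/72


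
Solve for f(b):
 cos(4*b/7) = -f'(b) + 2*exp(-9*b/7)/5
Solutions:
 f(b) = C1 - 7*sin(4*b/7)/4 - 14*exp(-9*b/7)/45


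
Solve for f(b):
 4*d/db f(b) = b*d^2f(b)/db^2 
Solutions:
 f(b) = C1 + C2*b^5


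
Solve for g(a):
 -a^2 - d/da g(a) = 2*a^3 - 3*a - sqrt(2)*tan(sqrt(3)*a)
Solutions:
 g(a) = C1 - a^4/2 - a^3/3 + 3*a^2/2 - sqrt(6)*log(cos(sqrt(3)*a))/3


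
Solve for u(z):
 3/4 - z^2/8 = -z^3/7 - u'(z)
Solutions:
 u(z) = C1 - z^4/28 + z^3/24 - 3*z/4


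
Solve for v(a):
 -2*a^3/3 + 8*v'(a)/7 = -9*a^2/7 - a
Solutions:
 v(a) = C1 + 7*a^4/48 - 3*a^3/8 - 7*a^2/16


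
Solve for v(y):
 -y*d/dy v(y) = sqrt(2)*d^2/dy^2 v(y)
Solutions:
 v(y) = C1 + C2*erf(2^(1/4)*y/2)


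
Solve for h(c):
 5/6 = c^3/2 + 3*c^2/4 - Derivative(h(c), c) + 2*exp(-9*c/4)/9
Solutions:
 h(c) = C1 + c^4/8 + c^3/4 - 5*c/6 - 8*exp(-9*c/4)/81


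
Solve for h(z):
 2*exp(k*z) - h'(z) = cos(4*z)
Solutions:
 h(z) = C1 - sin(4*z)/4 + 2*exp(k*z)/k


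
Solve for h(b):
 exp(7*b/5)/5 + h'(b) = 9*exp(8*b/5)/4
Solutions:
 h(b) = C1 + 45*exp(8*b/5)/32 - exp(7*b/5)/7


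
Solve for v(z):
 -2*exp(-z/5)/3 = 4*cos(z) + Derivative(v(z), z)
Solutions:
 v(z) = C1 - 4*sin(z) + 10*exp(-z/5)/3


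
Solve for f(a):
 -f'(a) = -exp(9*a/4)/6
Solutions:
 f(a) = C1 + 2*exp(9*a/4)/27


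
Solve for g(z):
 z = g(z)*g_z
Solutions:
 g(z) = -sqrt(C1 + z^2)
 g(z) = sqrt(C1 + z^2)


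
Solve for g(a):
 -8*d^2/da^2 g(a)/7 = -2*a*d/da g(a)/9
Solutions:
 g(a) = C1 + C2*erfi(sqrt(14)*a/12)


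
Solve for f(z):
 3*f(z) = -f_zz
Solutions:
 f(z) = C1*sin(sqrt(3)*z) + C2*cos(sqrt(3)*z)


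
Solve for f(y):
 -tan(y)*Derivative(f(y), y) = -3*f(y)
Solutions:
 f(y) = C1*sin(y)^3


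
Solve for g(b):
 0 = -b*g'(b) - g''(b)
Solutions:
 g(b) = C1 + C2*erf(sqrt(2)*b/2)


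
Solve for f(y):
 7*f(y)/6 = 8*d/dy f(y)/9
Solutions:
 f(y) = C1*exp(21*y/16)


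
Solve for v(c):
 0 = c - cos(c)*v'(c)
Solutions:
 v(c) = C1 + Integral(c/cos(c), c)


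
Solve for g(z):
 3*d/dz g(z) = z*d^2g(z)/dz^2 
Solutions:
 g(z) = C1 + C2*z^4


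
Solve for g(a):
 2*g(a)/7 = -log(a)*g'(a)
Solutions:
 g(a) = C1*exp(-2*li(a)/7)


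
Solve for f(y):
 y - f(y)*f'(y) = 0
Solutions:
 f(y) = -sqrt(C1 + y^2)
 f(y) = sqrt(C1 + y^2)


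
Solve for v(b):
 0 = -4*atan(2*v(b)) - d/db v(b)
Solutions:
 Integral(1/atan(2*_y), (_y, v(b))) = C1 - 4*b


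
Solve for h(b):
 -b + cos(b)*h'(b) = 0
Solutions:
 h(b) = C1 + Integral(b/cos(b), b)


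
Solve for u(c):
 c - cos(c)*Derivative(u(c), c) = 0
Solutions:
 u(c) = C1 + Integral(c/cos(c), c)


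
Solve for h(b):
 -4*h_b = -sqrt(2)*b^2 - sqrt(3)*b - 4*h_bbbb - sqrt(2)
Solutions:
 h(b) = C1 + C4*exp(b) + sqrt(2)*b^3/12 + sqrt(3)*b^2/8 + sqrt(2)*b/4 + (C2*sin(sqrt(3)*b/2) + C3*cos(sqrt(3)*b/2))*exp(-b/2)


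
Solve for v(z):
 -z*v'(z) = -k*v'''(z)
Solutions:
 v(z) = C1 + Integral(C2*airyai(z*(1/k)^(1/3)) + C3*airybi(z*(1/k)^(1/3)), z)


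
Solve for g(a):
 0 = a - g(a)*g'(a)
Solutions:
 g(a) = -sqrt(C1 + a^2)
 g(a) = sqrt(C1 + a^2)


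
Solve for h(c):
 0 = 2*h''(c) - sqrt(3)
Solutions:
 h(c) = C1 + C2*c + sqrt(3)*c^2/4


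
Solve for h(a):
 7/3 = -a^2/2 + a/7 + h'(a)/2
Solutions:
 h(a) = C1 + a^3/3 - a^2/7 + 14*a/3


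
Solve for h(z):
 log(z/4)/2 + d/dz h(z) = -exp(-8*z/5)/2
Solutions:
 h(z) = C1 - z*log(z)/2 + z*(1/2 + log(2)) + 5*exp(-8*z/5)/16


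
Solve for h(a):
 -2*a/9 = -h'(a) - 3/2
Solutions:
 h(a) = C1 + a^2/9 - 3*a/2


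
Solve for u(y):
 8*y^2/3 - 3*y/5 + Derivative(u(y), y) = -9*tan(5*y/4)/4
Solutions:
 u(y) = C1 - 8*y^3/9 + 3*y^2/10 + 9*log(cos(5*y/4))/5


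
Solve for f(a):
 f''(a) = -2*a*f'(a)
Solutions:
 f(a) = C1 + C2*erf(a)


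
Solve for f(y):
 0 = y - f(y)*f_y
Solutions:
 f(y) = -sqrt(C1 + y^2)
 f(y) = sqrt(C1 + y^2)


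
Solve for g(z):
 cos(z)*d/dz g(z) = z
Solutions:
 g(z) = C1 + Integral(z/cos(z), z)


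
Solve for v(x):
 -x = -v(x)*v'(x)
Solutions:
 v(x) = -sqrt(C1 + x^2)
 v(x) = sqrt(C1 + x^2)


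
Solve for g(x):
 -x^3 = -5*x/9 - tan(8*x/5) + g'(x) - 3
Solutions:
 g(x) = C1 - x^4/4 + 5*x^2/18 + 3*x - 5*log(cos(8*x/5))/8


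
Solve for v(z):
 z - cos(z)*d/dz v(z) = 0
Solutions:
 v(z) = C1 + Integral(z/cos(z), z)


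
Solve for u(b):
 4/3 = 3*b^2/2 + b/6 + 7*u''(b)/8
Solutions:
 u(b) = C1 + C2*b - b^4/7 - 2*b^3/63 + 16*b^2/21


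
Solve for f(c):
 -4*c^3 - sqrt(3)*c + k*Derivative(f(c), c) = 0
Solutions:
 f(c) = C1 + c^4/k + sqrt(3)*c^2/(2*k)


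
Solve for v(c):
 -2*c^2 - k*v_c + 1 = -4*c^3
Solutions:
 v(c) = C1 + c^4/k - 2*c^3/(3*k) + c/k


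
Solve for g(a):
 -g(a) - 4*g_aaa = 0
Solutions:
 g(a) = C3*exp(-2^(1/3)*a/2) + (C1*sin(2^(1/3)*sqrt(3)*a/4) + C2*cos(2^(1/3)*sqrt(3)*a/4))*exp(2^(1/3)*a/4)


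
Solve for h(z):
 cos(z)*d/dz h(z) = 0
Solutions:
 h(z) = C1


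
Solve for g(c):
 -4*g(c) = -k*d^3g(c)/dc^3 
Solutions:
 g(c) = C1*exp(2^(2/3)*c*(1/k)^(1/3)) + C2*exp(2^(2/3)*c*(-1 + sqrt(3)*I)*(1/k)^(1/3)/2) + C3*exp(-2^(2/3)*c*(1 + sqrt(3)*I)*(1/k)^(1/3)/2)


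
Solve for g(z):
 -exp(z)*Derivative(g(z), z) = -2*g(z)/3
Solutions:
 g(z) = C1*exp(-2*exp(-z)/3)


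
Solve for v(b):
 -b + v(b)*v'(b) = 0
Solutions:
 v(b) = -sqrt(C1 + b^2)
 v(b) = sqrt(C1 + b^2)


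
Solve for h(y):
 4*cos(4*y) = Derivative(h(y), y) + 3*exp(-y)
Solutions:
 h(y) = C1 + sin(4*y) + 3*exp(-y)


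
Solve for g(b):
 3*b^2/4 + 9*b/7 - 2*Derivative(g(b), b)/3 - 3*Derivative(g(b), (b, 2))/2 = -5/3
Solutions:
 g(b) = C1 + C2*exp(-4*b/9) + 3*b^3/8 - 351*b^2/224 + 4279*b/448


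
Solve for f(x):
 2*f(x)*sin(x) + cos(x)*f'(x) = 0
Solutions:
 f(x) = C1*cos(x)^2


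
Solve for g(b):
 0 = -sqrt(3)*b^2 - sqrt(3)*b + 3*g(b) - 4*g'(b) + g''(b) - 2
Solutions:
 g(b) = C1*exp(b) + C2*exp(3*b) + sqrt(3)*b^2/3 + 11*sqrt(3)*b/9 + 2/3 + 38*sqrt(3)/27


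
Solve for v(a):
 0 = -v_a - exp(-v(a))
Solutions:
 v(a) = log(C1 - a)


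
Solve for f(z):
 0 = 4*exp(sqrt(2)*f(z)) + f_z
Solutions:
 f(z) = sqrt(2)*(2*log(1/(C1 + 4*z)) - log(2))/4


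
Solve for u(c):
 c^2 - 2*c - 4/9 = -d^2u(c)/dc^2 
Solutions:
 u(c) = C1 + C2*c - c^4/12 + c^3/3 + 2*c^2/9


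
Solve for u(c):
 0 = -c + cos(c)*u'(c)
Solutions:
 u(c) = C1 + Integral(c/cos(c), c)


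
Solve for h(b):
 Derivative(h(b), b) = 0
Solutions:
 h(b) = C1


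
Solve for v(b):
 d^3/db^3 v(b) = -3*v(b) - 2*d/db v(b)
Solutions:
 v(b) = C3*exp(-b) + (C1*sin(sqrt(11)*b/2) + C2*cos(sqrt(11)*b/2))*exp(b/2)


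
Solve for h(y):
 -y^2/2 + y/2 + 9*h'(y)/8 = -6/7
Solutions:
 h(y) = C1 + 4*y^3/27 - 2*y^2/9 - 16*y/21


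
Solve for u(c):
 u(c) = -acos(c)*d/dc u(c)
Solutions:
 u(c) = C1*exp(-Integral(1/acos(c), c))


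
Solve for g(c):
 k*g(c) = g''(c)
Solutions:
 g(c) = C1*exp(-c*sqrt(k)) + C2*exp(c*sqrt(k))


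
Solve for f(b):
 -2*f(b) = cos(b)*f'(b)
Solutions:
 f(b) = C1*(sin(b) - 1)/(sin(b) + 1)


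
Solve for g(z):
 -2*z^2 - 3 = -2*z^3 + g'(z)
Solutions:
 g(z) = C1 + z^4/2 - 2*z^3/3 - 3*z


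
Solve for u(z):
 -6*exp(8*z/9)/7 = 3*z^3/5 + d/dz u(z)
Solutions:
 u(z) = C1 - 3*z^4/20 - 27*exp(8*z/9)/28


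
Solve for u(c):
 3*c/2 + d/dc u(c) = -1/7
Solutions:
 u(c) = C1 - 3*c^2/4 - c/7


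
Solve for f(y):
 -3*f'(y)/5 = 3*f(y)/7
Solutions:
 f(y) = C1*exp(-5*y/7)


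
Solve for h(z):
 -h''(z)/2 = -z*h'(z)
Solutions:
 h(z) = C1 + C2*erfi(z)


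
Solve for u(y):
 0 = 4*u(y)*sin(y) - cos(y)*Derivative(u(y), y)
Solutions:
 u(y) = C1/cos(y)^4


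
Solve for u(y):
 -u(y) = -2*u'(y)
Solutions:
 u(y) = C1*exp(y/2)


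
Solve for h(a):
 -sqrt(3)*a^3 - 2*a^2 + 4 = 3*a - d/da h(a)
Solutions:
 h(a) = C1 + sqrt(3)*a^4/4 + 2*a^3/3 + 3*a^2/2 - 4*a


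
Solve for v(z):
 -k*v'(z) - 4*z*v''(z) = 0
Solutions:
 v(z) = C1 + z^(1 - re(k)/4)*(C2*sin(log(z)*Abs(im(k))/4) + C3*cos(log(z)*im(k)/4))


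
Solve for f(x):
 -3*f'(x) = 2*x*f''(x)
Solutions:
 f(x) = C1 + C2/sqrt(x)


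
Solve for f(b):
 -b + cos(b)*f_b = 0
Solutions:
 f(b) = C1 + Integral(b/cos(b), b)


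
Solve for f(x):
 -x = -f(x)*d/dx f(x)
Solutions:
 f(x) = -sqrt(C1 + x^2)
 f(x) = sqrt(C1 + x^2)


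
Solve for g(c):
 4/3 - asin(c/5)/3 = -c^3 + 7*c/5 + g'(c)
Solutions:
 g(c) = C1 + c^4/4 - 7*c^2/10 - c*asin(c/5)/3 + 4*c/3 - sqrt(25 - c^2)/3


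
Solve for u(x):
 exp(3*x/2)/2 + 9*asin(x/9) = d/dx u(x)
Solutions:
 u(x) = C1 + 9*x*asin(x/9) + 9*sqrt(81 - x^2) + exp(3*x/2)/3


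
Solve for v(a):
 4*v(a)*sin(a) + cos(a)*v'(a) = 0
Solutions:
 v(a) = C1*cos(a)^4


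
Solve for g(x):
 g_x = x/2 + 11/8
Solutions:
 g(x) = C1 + x^2/4 + 11*x/8


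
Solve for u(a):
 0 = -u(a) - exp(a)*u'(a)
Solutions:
 u(a) = C1*exp(exp(-a))


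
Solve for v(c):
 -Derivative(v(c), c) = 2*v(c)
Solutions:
 v(c) = C1*exp(-2*c)


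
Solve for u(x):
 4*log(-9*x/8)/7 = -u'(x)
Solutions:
 u(x) = C1 - 4*x*log(-x)/7 + 4*x*(-2*log(3) + 1 + 3*log(2))/7


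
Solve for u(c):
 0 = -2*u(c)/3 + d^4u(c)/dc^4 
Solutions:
 u(c) = C1*exp(-2^(1/4)*3^(3/4)*c/3) + C2*exp(2^(1/4)*3^(3/4)*c/3) + C3*sin(2^(1/4)*3^(3/4)*c/3) + C4*cos(2^(1/4)*3^(3/4)*c/3)


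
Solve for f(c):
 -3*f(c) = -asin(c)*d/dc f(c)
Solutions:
 f(c) = C1*exp(3*Integral(1/asin(c), c))


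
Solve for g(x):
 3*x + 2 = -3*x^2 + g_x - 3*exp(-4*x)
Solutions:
 g(x) = C1 + x^3 + 3*x^2/2 + 2*x - 3*exp(-4*x)/4


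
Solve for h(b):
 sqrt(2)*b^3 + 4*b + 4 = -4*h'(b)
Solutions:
 h(b) = C1 - sqrt(2)*b^4/16 - b^2/2 - b


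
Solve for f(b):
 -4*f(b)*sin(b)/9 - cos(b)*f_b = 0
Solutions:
 f(b) = C1*cos(b)^(4/9)


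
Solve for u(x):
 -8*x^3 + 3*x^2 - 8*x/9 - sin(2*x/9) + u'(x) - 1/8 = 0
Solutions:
 u(x) = C1 + 2*x^4 - x^3 + 4*x^2/9 + x/8 - 9*cos(2*x/9)/2


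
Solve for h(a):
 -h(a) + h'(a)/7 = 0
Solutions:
 h(a) = C1*exp(7*a)


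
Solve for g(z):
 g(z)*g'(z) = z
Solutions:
 g(z) = -sqrt(C1 + z^2)
 g(z) = sqrt(C1 + z^2)


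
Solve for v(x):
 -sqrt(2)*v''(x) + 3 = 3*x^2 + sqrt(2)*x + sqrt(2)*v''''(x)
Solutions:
 v(x) = C1 + C2*x + C3*sin(x) + C4*cos(x) - sqrt(2)*x^4/8 - x^3/6 + 9*sqrt(2)*x^2/4


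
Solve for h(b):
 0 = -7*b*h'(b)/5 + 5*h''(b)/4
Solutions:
 h(b) = C1 + C2*erfi(sqrt(14)*b/5)


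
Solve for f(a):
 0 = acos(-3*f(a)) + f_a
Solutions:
 Integral(1/acos(-3*_y), (_y, f(a))) = C1 - a


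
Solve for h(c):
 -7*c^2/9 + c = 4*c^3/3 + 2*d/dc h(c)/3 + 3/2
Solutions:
 h(c) = C1 - c^4/2 - 7*c^3/18 + 3*c^2/4 - 9*c/4


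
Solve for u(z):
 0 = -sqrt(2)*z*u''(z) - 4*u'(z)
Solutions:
 u(z) = C1 + C2*z^(1 - 2*sqrt(2))


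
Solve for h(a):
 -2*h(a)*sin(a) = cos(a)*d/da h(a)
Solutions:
 h(a) = C1*cos(a)^2


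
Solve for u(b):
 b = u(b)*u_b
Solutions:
 u(b) = -sqrt(C1 + b^2)
 u(b) = sqrt(C1 + b^2)


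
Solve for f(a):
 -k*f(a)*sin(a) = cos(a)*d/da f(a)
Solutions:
 f(a) = C1*exp(k*log(cos(a)))


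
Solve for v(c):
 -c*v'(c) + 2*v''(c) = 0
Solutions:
 v(c) = C1 + C2*erfi(c/2)


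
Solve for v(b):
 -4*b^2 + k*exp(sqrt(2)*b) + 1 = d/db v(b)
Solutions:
 v(b) = C1 - 4*b^3/3 + b + sqrt(2)*k*exp(sqrt(2)*b)/2


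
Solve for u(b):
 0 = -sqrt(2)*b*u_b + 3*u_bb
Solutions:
 u(b) = C1 + C2*erfi(2^(3/4)*sqrt(3)*b/6)


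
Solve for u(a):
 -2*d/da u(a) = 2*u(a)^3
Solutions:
 u(a) = -sqrt(2)*sqrt(-1/(C1 - a))/2
 u(a) = sqrt(2)*sqrt(-1/(C1 - a))/2


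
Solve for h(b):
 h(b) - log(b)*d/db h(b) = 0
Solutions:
 h(b) = C1*exp(li(b))


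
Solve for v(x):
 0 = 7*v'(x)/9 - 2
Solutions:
 v(x) = C1 + 18*x/7


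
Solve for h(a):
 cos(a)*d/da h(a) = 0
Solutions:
 h(a) = C1


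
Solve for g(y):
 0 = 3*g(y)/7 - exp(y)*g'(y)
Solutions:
 g(y) = C1*exp(-3*exp(-y)/7)


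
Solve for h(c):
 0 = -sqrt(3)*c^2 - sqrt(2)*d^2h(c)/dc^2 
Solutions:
 h(c) = C1 + C2*c - sqrt(6)*c^4/24


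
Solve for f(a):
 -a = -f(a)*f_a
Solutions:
 f(a) = -sqrt(C1 + a^2)
 f(a) = sqrt(C1 + a^2)


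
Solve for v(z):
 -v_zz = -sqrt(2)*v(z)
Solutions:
 v(z) = C1*exp(-2^(1/4)*z) + C2*exp(2^(1/4)*z)


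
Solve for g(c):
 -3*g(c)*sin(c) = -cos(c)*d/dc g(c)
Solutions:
 g(c) = C1/cos(c)^3


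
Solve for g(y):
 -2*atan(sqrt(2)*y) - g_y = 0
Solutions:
 g(y) = C1 - 2*y*atan(sqrt(2)*y) + sqrt(2)*log(2*y^2 + 1)/2


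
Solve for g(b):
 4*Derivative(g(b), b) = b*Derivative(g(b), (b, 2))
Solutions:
 g(b) = C1 + C2*b^5


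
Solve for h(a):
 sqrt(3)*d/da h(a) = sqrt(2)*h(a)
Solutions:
 h(a) = C1*exp(sqrt(6)*a/3)


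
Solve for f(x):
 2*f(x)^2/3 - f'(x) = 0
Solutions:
 f(x) = -3/(C1 + 2*x)


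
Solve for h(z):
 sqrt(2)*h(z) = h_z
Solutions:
 h(z) = C1*exp(sqrt(2)*z)


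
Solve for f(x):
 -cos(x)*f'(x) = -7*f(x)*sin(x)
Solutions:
 f(x) = C1/cos(x)^7


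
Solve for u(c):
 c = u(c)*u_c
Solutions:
 u(c) = -sqrt(C1 + c^2)
 u(c) = sqrt(C1 + c^2)


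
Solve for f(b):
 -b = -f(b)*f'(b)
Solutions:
 f(b) = -sqrt(C1 + b^2)
 f(b) = sqrt(C1 + b^2)


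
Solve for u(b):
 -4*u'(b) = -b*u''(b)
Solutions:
 u(b) = C1 + C2*b^5


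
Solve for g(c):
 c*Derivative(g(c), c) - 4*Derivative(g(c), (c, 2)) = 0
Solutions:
 g(c) = C1 + C2*erfi(sqrt(2)*c/4)


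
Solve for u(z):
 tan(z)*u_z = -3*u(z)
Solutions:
 u(z) = C1/sin(z)^3


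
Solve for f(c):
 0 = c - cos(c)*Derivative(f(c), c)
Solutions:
 f(c) = C1 + Integral(c/cos(c), c)


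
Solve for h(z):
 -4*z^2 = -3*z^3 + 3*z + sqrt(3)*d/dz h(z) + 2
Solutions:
 h(z) = C1 + sqrt(3)*z^4/4 - 4*sqrt(3)*z^3/9 - sqrt(3)*z^2/2 - 2*sqrt(3)*z/3


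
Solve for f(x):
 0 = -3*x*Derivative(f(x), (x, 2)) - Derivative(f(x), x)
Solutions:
 f(x) = C1 + C2*x^(2/3)


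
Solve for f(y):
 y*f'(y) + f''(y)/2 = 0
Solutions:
 f(y) = C1 + C2*erf(y)


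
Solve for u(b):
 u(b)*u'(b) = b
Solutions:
 u(b) = -sqrt(C1 + b^2)
 u(b) = sqrt(C1 + b^2)


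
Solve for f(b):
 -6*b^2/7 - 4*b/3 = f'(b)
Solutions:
 f(b) = C1 - 2*b^3/7 - 2*b^2/3


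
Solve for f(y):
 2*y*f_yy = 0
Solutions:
 f(y) = C1 + C2*y


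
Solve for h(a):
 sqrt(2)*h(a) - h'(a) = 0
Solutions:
 h(a) = C1*exp(sqrt(2)*a)


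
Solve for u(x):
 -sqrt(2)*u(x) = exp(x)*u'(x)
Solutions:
 u(x) = C1*exp(sqrt(2)*exp(-x))


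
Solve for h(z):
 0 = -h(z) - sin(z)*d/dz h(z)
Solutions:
 h(z) = C1*sqrt(cos(z) + 1)/sqrt(cos(z) - 1)


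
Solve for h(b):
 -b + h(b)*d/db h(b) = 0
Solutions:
 h(b) = -sqrt(C1 + b^2)
 h(b) = sqrt(C1 + b^2)


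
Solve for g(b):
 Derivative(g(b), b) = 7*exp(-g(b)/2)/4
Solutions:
 g(b) = 2*log(C1 + 7*b/8)


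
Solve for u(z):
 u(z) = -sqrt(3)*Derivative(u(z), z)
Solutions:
 u(z) = C1*exp(-sqrt(3)*z/3)


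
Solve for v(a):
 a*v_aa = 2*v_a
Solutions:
 v(a) = C1 + C2*a^3


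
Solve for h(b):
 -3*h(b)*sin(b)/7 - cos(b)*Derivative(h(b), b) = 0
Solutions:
 h(b) = C1*cos(b)^(3/7)


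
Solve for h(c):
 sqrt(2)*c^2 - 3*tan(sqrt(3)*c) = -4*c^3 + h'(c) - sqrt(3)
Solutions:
 h(c) = C1 + c^4 + sqrt(2)*c^3/3 + sqrt(3)*c + sqrt(3)*log(cos(sqrt(3)*c))


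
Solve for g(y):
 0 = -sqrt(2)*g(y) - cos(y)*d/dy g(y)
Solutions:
 g(y) = C1*(sin(y) - 1)^(sqrt(2)/2)/(sin(y) + 1)^(sqrt(2)/2)


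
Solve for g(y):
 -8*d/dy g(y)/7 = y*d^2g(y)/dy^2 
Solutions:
 g(y) = C1 + C2/y^(1/7)


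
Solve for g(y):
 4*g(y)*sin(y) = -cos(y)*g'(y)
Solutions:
 g(y) = C1*cos(y)^4


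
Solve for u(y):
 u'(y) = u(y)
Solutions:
 u(y) = C1*exp(y)


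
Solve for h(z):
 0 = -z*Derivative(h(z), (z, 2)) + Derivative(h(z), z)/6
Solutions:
 h(z) = C1 + C2*z^(7/6)


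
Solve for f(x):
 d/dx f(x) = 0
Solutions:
 f(x) = C1


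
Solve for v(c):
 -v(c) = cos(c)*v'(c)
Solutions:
 v(c) = C1*sqrt(sin(c) - 1)/sqrt(sin(c) + 1)


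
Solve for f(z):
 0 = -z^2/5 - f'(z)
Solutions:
 f(z) = C1 - z^3/15


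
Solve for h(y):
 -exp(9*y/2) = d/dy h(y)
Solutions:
 h(y) = C1 - 2*exp(9*y/2)/9


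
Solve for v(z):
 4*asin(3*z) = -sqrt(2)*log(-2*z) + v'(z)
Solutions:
 v(z) = C1 + sqrt(2)*z*(log(-z) - 1) + 4*z*asin(3*z) + sqrt(2)*z*log(2) + 4*sqrt(1 - 9*z^2)/3


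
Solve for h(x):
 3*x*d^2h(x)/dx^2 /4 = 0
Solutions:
 h(x) = C1 + C2*x


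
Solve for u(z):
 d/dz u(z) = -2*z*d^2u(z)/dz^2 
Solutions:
 u(z) = C1 + C2*sqrt(z)


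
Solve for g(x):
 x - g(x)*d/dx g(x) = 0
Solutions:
 g(x) = -sqrt(C1 + x^2)
 g(x) = sqrt(C1 + x^2)


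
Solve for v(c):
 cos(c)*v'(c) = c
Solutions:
 v(c) = C1 + Integral(c/cos(c), c)


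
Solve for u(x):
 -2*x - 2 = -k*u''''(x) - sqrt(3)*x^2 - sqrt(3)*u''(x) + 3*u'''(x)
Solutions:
 u(x) = C1 + C2*x + C3*exp(x*(3 - sqrt(-4*sqrt(3)*k + 9))/(2*k)) + C4*exp(x*(sqrt(-4*sqrt(3)*k + 9) + 3)/(2*k)) - x^4/12 - 2*sqrt(3)*x^3/9 + x^2*(sqrt(3)*k/3 - 2 + sqrt(3)/3)


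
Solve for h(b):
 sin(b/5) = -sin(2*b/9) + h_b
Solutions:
 h(b) = C1 - 5*cos(b/5) - 9*cos(2*b/9)/2


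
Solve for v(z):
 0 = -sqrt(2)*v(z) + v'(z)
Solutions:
 v(z) = C1*exp(sqrt(2)*z)


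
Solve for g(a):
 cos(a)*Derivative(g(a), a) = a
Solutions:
 g(a) = C1 + Integral(a/cos(a), a)


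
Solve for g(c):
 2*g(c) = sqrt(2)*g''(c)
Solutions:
 g(c) = C1*exp(-2^(1/4)*c) + C2*exp(2^(1/4)*c)


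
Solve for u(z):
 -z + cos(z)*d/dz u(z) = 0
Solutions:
 u(z) = C1 + Integral(z/cos(z), z)


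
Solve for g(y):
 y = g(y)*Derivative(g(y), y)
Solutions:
 g(y) = -sqrt(C1 + y^2)
 g(y) = sqrt(C1 + y^2)


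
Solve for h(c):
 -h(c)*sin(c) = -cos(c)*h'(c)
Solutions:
 h(c) = C1/cos(c)


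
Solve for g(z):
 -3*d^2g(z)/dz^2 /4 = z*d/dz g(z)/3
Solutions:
 g(z) = C1 + C2*erf(sqrt(2)*z/3)


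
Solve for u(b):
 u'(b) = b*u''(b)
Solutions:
 u(b) = C1 + C2*b^2


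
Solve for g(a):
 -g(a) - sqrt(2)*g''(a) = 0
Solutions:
 g(a) = C1*sin(2^(3/4)*a/2) + C2*cos(2^(3/4)*a/2)


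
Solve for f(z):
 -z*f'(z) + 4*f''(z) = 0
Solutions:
 f(z) = C1 + C2*erfi(sqrt(2)*z/4)


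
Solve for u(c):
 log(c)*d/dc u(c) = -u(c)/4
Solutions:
 u(c) = C1*exp(-li(c)/4)


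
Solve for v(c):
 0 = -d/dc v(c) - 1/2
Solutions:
 v(c) = C1 - c/2


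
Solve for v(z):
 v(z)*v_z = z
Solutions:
 v(z) = -sqrt(C1 + z^2)
 v(z) = sqrt(C1 + z^2)


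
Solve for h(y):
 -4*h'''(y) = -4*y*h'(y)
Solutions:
 h(y) = C1 + Integral(C2*airyai(y) + C3*airybi(y), y)


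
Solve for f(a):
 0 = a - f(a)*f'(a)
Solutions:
 f(a) = -sqrt(C1 + a^2)
 f(a) = sqrt(C1 + a^2)


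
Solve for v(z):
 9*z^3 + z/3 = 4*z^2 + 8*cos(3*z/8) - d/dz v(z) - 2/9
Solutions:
 v(z) = C1 - 9*z^4/4 + 4*z^3/3 - z^2/6 - 2*z/9 + 64*sin(3*z/8)/3


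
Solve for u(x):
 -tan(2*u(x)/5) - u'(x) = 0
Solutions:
 u(x) = -5*asin(C1*exp(-2*x/5))/2 + 5*pi/2
 u(x) = 5*asin(C1*exp(-2*x/5))/2


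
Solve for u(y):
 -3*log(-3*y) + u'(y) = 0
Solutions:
 u(y) = C1 + 3*y*log(-y) + 3*y*(-1 + log(3))


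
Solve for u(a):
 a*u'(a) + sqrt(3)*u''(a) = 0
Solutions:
 u(a) = C1 + C2*erf(sqrt(2)*3^(3/4)*a/6)


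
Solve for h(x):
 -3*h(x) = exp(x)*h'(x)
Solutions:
 h(x) = C1*exp(3*exp(-x))


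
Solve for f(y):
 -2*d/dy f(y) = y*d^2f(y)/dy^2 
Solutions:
 f(y) = C1 + C2/y


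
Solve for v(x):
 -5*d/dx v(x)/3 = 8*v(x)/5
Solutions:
 v(x) = C1*exp(-24*x/25)


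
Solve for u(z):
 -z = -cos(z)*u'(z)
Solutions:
 u(z) = C1 + Integral(z/cos(z), z)


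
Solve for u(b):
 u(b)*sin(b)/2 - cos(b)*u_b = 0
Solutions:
 u(b) = C1/sqrt(cos(b))


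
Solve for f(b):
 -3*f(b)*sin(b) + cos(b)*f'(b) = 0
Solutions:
 f(b) = C1/cos(b)^3


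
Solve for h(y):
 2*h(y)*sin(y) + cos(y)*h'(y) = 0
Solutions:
 h(y) = C1*cos(y)^2


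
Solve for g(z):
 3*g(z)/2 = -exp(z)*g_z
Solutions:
 g(z) = C1*exp(3*exp(-z)/2)


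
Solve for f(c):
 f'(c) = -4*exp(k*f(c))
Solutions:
 f(c) = Piecewise((log(1/(C1*k + 4*c*k))/k, Ne(k, 0)), (nan, True))
 f(c) = Piecewise((C1 - 4*c, Eq(k, 0)), (nan, True))


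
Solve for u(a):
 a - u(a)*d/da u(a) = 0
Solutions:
 u(a) = -sqrt(C1 + a^2)
 u(a) = sqrt(C1 + a^2)


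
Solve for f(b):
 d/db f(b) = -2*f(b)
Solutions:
 f(b) = C1*exp(-2*b)


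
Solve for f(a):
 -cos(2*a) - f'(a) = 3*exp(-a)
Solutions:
 f(a) = C1 - sin(2*a)/2 + 3*exp(-a)


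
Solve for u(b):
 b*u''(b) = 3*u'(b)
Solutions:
 u(b) = C1 + C2*b^4


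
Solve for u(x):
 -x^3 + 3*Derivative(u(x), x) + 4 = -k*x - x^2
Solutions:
 u(x) = C1 - k*x^2/6 + x^4/12 - x^3/9 - 4*x/3


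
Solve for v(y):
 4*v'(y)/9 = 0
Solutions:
 v(y) = C1


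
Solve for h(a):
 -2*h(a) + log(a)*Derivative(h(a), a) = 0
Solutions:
 h(a) = C1*exp(2*li(a))


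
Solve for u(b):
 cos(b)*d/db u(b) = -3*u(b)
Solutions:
 u(b) = C1*(sin(b) - 1)^(3/2)/(sin(b) + 1)^(3/2)


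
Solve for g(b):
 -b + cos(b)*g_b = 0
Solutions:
 g(b) = C1 + Integral(b/cos(b), b)


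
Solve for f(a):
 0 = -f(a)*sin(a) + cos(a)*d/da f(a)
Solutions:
 f(a) = C1/cos(a)


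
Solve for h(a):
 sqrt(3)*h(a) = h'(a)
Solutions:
 h(a) = C1*exp(sqrt(3)*a)


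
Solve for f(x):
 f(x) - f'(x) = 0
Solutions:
 f(x) = C1*exp(x)


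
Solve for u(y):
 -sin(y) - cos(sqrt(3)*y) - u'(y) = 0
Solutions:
 u(y) = C1 - sqrt(3)*sin(sqrt(3)*y)/3 + cos(y)


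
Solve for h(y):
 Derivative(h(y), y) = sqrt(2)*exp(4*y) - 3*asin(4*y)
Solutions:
 h(y) = C1 - 3*y*asin(4*y) - 3*sqrt(1 - 16*y^2)/4 + sqrt(2)*exp(4*y)/4


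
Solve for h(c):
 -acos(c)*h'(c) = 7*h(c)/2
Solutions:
 h(c) = C1*exp(-7*Integral(1/acos(c), c)/2)


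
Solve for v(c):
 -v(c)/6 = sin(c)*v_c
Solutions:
 v(c) = C1*(cos(c) + 1)^(1/12)/(cos(c) - 1)^(1/12)


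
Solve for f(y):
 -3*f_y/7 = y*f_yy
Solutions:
 f(y) = C1 + C2*y^(4/7)


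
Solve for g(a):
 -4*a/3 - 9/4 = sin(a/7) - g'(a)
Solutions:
 g(a) = C1 + 2*a^2/3 + 9*a/4 - 7*cos(a/7)


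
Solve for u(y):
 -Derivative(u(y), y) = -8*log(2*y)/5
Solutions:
 u(y) = C1 + 8*y*log(y)/5 - 8*y/5 + 8*y*log(2)/5


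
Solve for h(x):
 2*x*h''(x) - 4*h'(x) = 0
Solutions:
 h(x) = C1 + C2*x^3


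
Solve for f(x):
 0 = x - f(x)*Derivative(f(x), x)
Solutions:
 f(x) = -sqrt(C1 + x^2)
 f(x) = sqrt(C1 + x^2)


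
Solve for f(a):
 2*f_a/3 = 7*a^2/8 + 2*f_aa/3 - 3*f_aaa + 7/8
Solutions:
 f(a) = C1 + 7*a^3/16 + 21*a^2/16 - 63*a/8 + (C2*sin(sqrt(17)*a/9) + C3*cos(sqrt(17)*a/9))*exp(a/9)


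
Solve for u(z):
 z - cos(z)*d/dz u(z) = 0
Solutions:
 u(z) = C1 + Integral(z/cos(z), z)


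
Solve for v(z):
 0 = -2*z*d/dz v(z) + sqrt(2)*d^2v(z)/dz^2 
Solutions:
 v(z) = C1 + C2*erfi(2^(3/4)*z/2)


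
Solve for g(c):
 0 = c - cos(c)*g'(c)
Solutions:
 g(c) = C1 + Integral(c/cos(c), c)


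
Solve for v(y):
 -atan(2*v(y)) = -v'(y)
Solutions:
 Integral(1/atan(2*_y), (_y, v(y))) = C1 + y


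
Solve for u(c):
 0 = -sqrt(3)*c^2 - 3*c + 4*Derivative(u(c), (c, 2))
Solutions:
 u(c) = C1 + C2*c + sqrt(3)*c^4/48 + c^3/8


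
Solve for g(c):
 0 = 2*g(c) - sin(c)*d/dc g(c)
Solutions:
 g(c) = C1*(cos(c) - 1)/(cos(c) + 1)


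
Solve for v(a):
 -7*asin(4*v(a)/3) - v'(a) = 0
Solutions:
 Integral(1/asin(4*_y/3), (_y, v(a))) = C1 - 7*a


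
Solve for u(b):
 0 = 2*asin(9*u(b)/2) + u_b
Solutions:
 Integral(1/asin(9*_y/2), (_y, u(b))) = C1 - 2*b


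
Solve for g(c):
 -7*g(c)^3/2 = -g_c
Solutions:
 g(c) = -sqrt(-1/(C1 + 7*c))
 g(c) = sqrt(-1/(C1 + 7*c))


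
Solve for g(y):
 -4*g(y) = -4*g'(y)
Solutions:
 g(y) = C1*exp(y)


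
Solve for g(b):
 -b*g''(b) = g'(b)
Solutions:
 g(b) = C1 + C2*log(b)


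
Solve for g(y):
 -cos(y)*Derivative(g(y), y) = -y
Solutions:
 g(y) = C1 + Integral(y/cos(y), y)


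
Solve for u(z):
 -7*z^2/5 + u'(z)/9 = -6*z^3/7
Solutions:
 u(z) = C1 - 27*z^4/14 + 21*z^3/5


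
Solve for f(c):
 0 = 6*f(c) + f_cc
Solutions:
 f(c) = C1*sin(sqrt(6)*c) + C2*cos(sqrt(6)*c)


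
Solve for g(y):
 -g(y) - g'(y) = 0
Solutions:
 g(y) = C1*exp(-y)


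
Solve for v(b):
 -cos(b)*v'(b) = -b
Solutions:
 v(b) = C1 + Integral(b/cos(b), b)


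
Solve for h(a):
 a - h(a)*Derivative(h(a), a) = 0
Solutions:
 h(a) = -sqrt(C1 + a^2)
 h(a) = sqrt(C1 + a^2)


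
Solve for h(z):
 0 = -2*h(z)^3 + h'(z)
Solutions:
 h(z) = -sqrt(2)*sqrt(-1/(C1 + 2*z))/2
 h(z) = sqrt(2)*sqrt(-1/(C1 + 2*z))/2


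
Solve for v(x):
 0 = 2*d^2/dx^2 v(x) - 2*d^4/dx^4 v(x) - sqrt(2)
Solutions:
 v(x) = C1 + C2*x + C3*exp(-x) + C4*exp(x) + sqrt(2)*x^2/4


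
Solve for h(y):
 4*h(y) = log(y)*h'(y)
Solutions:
 h(y) = C1*exp(4*li(y))


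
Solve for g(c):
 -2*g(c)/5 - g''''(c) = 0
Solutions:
 g(c) = (C1*sin(10^(3/4)*c/10) + C2*cos(10^(3/4)*c/10))*exp(-10^(3/4)*c/10) + (C3*sin(10^(3/4)*c/10) + C4*cos(10^(3/4)*c/10))*exp(10^(3/4)*c/10)


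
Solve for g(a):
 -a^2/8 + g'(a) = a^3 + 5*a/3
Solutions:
 g(a) = C1 + a^4/4 + a^3/24 + 5*a^2/6


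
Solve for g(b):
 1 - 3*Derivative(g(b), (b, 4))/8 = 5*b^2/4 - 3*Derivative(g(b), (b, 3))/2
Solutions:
 g(b) = C1 + C2*b + C3*b^2 + C4*exp(4*b) + b^5/72 + 5*b^4/288 - 3*b^3/32


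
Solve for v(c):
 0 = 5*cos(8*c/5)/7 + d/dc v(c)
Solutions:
 v(c) = C1 - 25*sin(8*c/5)/56


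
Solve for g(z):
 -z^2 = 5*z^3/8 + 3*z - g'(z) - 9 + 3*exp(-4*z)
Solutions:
 g(z) = C1 + 5*z^4/32 + z^3/3 + 3*z^2/2 - 9*z - 3*exp(-4*z)/4


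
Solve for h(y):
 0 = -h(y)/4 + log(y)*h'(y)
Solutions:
 h(y) = C1*exp(li(y)/4)


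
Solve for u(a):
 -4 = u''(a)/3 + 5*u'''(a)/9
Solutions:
 u(a) = C1 + C2*a + C3*exp(-3*a/5) - 6*a^2


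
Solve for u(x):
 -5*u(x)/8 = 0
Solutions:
 u(x) = 0


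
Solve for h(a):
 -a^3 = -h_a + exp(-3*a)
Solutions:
 h(a) = C1 + a^4/4 - exp(-3*a)/3


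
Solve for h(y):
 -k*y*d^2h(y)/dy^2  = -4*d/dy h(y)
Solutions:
 h(y) = C1 + y^(((re(k) + 4)*re(k) + im(k)^2)/(re(k)^2 + im(k)^2))*(C2*sin(4*log(y)*Abs(im(k))/(re(k)^2 + im(k)^2)) + C3*cos(4*log(y)*im(k)/(re(k)^2 + im(k)^2)))


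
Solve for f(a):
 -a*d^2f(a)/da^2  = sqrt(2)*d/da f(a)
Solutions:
 f(a) = C1 + C2*a^(1 - sqrt(2))


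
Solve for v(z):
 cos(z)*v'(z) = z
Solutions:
 v(z) = C1 + Integral(z/cos(z), z)


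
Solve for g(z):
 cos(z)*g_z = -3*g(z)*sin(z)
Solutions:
 g(z) = C1*cos(z)^3


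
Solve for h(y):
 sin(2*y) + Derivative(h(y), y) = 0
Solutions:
 h(y) = C1 + cos(2*y)/2


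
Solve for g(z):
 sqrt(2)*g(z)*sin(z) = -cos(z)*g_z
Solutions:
 g(z) = C1*cos(z)^(sqrt(2))


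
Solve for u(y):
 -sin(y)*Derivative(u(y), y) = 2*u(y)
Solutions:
 u(y) = C1*(cos(y) + 1)/(cos(y) - 1)


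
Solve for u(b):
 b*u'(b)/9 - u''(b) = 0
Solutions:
 u(b) = C1 + C2*erfi(sqrt(2)*b/6)


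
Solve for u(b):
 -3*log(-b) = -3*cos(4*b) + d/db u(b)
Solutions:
 u(b) = C1 - 3*b*log(-b) + 3*b + 3*sin(4*b)/4


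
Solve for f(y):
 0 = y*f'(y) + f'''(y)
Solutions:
 f(y) = C1 + Integral(C2*airyai(-y) + C3*airybi(-y), y)


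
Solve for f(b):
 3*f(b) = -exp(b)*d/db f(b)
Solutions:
 f(b) = C1*exp(3*exp(-b))


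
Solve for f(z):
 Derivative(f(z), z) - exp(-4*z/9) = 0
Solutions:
 f(z) = C1 - 9*exp(-4*z/9)/4


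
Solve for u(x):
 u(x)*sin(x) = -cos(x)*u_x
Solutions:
 u(x) = C1*cos(x)


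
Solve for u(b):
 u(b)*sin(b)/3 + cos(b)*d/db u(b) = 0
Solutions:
 u(b) = C1*cos(b)^(1/3)


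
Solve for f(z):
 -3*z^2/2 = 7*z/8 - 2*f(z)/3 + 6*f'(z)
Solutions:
 f(z) = C1*exp(z/9) + 9*z^2/4 + 669*z/16 + 6021/16


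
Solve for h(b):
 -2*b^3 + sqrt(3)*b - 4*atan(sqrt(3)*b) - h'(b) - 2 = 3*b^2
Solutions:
 h(b) = C1 - b^4/2 - b^3 + sqrt(3)*b^2/2 - 4*b*atan(sqrt(3)*b) - 2*b + 2*sqrt(3)*log(3*b^2 + 1)/3


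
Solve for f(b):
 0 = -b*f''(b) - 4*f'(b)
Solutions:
 f(b) = C1 + C2/b^3


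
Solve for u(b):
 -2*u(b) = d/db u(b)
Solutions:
 u(b) = C1*exp(-2*b)


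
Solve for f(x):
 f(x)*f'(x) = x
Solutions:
 f(x) = -sqrt(C1 + x^2)
 f(x) = sqrt(C1 + x^2)


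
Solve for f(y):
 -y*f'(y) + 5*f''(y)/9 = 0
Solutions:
 f(y) = C1 + C2*erfi(3*sqrt(10)*y/10)


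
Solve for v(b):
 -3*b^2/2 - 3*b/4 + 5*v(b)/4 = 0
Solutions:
 v(b) = 3*b*(2*b + 1)/5


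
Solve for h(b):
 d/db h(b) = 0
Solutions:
 h(b) = C1


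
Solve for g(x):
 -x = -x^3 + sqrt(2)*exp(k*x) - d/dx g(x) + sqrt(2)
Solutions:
 g(x) = C1 - x^4/4 + x^2/2 + sqrt(2)*x + sqrt(2)*exp(k*x)/k


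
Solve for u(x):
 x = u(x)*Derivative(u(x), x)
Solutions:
 u(x) = -sqrt(C1 + x^2)
 u(x) = sqrt(C1 + x^2)


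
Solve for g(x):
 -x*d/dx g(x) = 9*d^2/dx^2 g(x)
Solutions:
 g(x) = C1 + C2*erf(sqrt(2)*x/6)


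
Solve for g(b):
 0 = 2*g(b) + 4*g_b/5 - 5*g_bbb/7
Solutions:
 g(b) = C1*exp(-21^(1/3)*b*(4*21^(1/3)/(sqrt(49281) + 225)^(1/3) + (sqrt(49281) + 225)^(1/3))/30)*sin(3^(1/6)*7^(1/3)*b*(-3^(2/3)*(sqrt(49281) + 225)^(1/3) + 12*7^(1/3)/(sqrt(49281) + 225)^(1/3))/30) + C2*exp(-21^(1/3)*b*(4*21^(1/3)/(sqrt(49281) + 225)^(1/3) + (sqrt(49281) + 225)^(1/3))/30)*cos(3^(1/6)*7^(1/3)*b*(-3^(2/3)*(sqrt(49281) + 225)^(1/3) + 12*7^(1/3)/(sqrt(49281) + 225)^(1/3))/30) + C3*exp(21^(1/3)*b*(4*21^(1/3)/(sqrt(49281) + 225)^(1/3) + (sqrt(49281) + 225)^(1/3))/15)


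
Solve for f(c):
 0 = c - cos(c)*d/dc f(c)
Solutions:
 f(c) = C1 + Integral(c/cos(c), c)


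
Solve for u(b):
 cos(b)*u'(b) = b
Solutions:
 u(b) = C1 + Integral(b/cos(b), b)


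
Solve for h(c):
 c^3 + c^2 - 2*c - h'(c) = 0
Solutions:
 h(c) = C1 + c^4/4 + c^3/3 - c^2


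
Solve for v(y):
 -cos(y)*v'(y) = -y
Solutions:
 v(y) = C1 + Integral(y/cos(y), y)


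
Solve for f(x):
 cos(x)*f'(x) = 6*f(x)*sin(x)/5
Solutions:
 f(x) = C1/cos(x)^(6/5)


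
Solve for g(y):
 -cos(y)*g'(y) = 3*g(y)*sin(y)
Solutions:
 g(y) = C1*cos(y)^3


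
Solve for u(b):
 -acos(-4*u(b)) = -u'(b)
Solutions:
 Integral(1/acos(-4*_y), (_y, u(b))) = C1 + b


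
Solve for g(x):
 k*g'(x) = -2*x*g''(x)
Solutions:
 g(x) = C1 + x^(1 - re(k)/2)*(C2*sin(log(x)*Abs(im(k))/2) + C3*cos(log(x)*im(k)/2))


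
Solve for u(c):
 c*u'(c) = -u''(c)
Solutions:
 u(c) = C1 + C2*erf(sqrt(2)*c/2)


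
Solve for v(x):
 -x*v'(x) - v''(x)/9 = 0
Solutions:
 v(x) = C1 + C2*erf(3*sqrt(2)*x/2)


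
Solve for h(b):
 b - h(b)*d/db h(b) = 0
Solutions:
 h(b) = -sqrt(C1 + b^2)
 h(b) = sqrt(C1 + b^2)


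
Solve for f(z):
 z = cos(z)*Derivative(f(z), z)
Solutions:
 f(z) = C1 + Integral(z/cos(z), z)


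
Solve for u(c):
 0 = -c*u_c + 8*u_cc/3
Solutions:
 u(c) = C1 + C2*erfi(sqrt(3)*c/4)


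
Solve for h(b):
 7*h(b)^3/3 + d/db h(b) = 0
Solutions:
 h(b) = -sqrt(6)*sqrt(-1/(C1 - 7*b))/2
 h(b) = sqrt(6)*sqrt(-1/(C1 - 7*b))/2


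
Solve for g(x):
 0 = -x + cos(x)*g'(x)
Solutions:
 g(x) = C1 + Integral(x/cos(x), x)


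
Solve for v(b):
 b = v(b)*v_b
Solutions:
 v(b) = -sqrt(C1 + b^2)
 v(b) = sqrt(C1 + b^2)


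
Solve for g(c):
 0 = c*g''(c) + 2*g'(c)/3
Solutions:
 g(c) = C1 + C2*c^(1/3)


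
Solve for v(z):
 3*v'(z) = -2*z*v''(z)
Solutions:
 v(z) = C1 + C2/sqrt(z)


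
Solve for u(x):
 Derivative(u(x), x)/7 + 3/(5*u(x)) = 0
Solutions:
 u(x) = -sqrt(C1 - 210*x)/5
 u(x) = sqrt(C1 - 210*x)/5


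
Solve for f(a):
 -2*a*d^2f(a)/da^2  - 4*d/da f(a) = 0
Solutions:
 f(a) = C1 + C2/a


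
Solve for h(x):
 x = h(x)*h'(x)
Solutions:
 h(x) = -sqrt(C1 + x^2)
 h(x) = sqrt(C1 + x^2)


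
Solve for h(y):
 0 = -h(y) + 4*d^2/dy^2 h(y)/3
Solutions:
 h(y) = C1*exp(-sqrt(3)*y/2) + C2*exp(sqrt(3)*y/2)


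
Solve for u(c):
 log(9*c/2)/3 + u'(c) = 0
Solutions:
 u(c) = C1 - c*log(c)/3 - 2*c*log(3)/3 + c*log(2)/3 + c/3


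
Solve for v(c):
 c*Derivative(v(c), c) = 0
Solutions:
 v(c) = C1


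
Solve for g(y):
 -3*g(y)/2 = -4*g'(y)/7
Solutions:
 g(y) = C1*exp(21*y/8)


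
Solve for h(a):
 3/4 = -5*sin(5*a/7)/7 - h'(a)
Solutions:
 h(a) = C1 - 3*a/4 + cos(5*a/7)


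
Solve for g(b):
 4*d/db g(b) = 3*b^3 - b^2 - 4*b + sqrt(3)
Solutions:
 g(b) = C1 + 3*b^4/16 - b^3/12 - b^2/2 + sqrt(3)*b/4


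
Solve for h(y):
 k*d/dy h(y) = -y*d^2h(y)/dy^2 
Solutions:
 h(y) = C1 + y^(1 - re(k))*(C2*sin(log(y)*Abs(im(k))) + C3*cos(log(y)*im(k)))


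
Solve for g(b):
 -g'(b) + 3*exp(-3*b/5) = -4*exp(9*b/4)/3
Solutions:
 g(b) = C1 + 16*exp(9*b/4)/27 - 5*exp(-3*b/5)


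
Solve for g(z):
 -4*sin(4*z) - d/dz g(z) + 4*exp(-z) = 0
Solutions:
 g(z) = C1 + cos(4*z) - 4*exp(-z)


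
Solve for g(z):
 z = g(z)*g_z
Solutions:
 g(z) = -sqrt(C1 + z^2)
 g(z) = sqrt(C1 + z^2)


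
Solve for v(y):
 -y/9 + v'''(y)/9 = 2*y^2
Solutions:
 v(y) = C1 + C2*y + C3*y^2 + 3*y^5/10 + y^4/24


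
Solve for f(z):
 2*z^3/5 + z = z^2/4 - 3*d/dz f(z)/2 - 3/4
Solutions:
 f(z) = C1 - z^4/15 + z^3/18 - z^2/3 - z/2


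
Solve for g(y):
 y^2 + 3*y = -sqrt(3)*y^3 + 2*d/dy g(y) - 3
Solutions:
 g(y) = C1 + sqrt(3)*y^4/8 + y^3/6 + 3*y^2/4 + 3*y/2


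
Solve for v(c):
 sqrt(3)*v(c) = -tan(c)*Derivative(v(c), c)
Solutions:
 v(c) = C1/sin(c)^(sqrt(3))


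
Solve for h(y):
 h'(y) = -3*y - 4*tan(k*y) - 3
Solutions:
 h(y) = C1 - 3*y^2/2 - 3*y - 4*Piecewise((-log(cos(k*y))/k, Ne(k, 0)), (0, True))


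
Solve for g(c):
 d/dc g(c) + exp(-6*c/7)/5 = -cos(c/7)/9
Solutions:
 g(c) = C1 - 7*sin(c/7)/9 + 7*exp(-6*c/7)/30


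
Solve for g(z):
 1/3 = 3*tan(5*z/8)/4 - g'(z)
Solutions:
 g(z) = C1 - z/3 - 6*log(cos(5*z/8))/5


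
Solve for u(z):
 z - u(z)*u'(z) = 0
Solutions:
 u(z) = -sqrt(C1 + z^2)
 u(z) = sqrt(C1 + z^2)


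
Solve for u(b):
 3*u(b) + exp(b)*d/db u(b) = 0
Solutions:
 u(b) = C1*exp(3*exp(-b))


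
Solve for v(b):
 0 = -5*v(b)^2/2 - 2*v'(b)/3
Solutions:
 v(b) = 4/(C1 + 15*b)


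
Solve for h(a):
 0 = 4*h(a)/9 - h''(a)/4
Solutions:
 h(a) = C1*exp(-4*a/3) + C2*exp(4*a/3)


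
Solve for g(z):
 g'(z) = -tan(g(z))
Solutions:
 g(z) = pi - asin(C1*exp(-z))
 g(z) = asin(C1*exp(-z))


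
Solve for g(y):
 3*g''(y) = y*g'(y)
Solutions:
 g(y) = C1 + C2*erfi(sqrt(6)*y/6)


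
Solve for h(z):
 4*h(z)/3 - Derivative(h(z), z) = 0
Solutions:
 h(z) = C1*exp(4*z/3)


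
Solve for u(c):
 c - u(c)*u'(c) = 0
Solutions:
 u(c) = -sqrt(C1 + c^2)
 u(c) = sqrt(C1 + c^2)


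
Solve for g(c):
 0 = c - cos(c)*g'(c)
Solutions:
 g(c) = C1 + Integral(c/cos(c), c)


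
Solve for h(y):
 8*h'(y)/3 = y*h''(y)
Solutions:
 h(y) = C1 + C2*y^(11/3)


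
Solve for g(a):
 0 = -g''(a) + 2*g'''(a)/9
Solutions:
 g(a) = C1 + C2*a + C3*exp(9*a/2)


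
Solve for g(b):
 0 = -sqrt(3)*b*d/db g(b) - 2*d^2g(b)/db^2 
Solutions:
 g(b) = C1 + C2*erf(3^(1/4)*b/2)


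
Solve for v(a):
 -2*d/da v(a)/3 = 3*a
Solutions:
 v(a) = C1 - 9*a^2/4


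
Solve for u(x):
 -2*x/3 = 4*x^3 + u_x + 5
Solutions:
 u(x) = C1 - x^4 - x^2/3 - 5*x


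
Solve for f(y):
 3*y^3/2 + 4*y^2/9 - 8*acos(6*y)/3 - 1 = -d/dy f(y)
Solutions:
 f(y) = C1 - 3*y^4/8 - 4*y^3/27 + 8*y*acos(6*y)/3 + y - 4*sqrt(1 - 36*y^2)/9


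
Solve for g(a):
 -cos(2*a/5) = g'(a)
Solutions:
 g(a) = C1 - 5*sin(2*a/5)/2


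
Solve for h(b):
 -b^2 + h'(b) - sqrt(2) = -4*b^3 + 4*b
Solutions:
 h(b) = C1 - b^4 + b^3/3 + 2*b^2 + sqrt(2)*b


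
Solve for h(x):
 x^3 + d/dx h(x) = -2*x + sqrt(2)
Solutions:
 h(x) = C1 - x^4/4 - x^2 + sqrt(2)*x


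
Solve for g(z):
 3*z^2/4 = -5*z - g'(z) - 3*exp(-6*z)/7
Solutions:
 g(z) = C1 - z^3/4 - 5*z^2/2 + exp(-6*z)/14


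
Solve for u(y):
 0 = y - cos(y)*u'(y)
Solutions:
 u(y) = C1 + Integral(y/cos(y), y)


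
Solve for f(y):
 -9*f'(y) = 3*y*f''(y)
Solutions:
 f(y) = C1 + C2/y^2


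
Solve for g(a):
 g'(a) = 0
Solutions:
 g(a) = C1


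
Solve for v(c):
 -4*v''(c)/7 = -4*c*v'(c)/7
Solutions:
 v(c) = C1 + C2*erfi(sqrt(2)*c/2)


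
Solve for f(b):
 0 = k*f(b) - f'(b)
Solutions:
 f(b) = C1*exp(b*k)


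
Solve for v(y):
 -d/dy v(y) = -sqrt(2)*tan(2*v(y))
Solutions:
 v(y) = -asin(C1*exp(2*sqrt(2)*y))/2 + pi/2
 v(y) = asin(C1*exp(2*sqrt(2)*y))/2


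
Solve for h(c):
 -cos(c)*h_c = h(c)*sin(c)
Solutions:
 h(c) = C1*cos(c)


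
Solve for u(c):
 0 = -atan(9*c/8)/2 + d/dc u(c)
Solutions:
 u(c) = C1 + c*atan(9*c/8)/2 - 2*log(81*c^2 + 64)/9


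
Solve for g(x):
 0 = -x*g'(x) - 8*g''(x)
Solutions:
 g(x) = C1 + C2*erf(x/4)


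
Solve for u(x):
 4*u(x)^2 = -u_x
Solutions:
 u(x) = 1/(C1 + 4*x)


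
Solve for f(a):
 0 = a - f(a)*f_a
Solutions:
 f(a) = -sqrt(C1 + a^2)
 f(a) = sqrt(C1 + a^2)


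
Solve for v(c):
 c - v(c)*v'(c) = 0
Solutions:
 v(c) = -sqrt(C1 + c^2)
 v(c) = sqrt(C1 + c^2)


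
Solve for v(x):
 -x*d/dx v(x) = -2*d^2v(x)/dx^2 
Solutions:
 v(x) = C1 + C2*erfi(x/2)


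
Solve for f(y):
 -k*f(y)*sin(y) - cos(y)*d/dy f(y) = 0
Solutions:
 f(y) = C1*exp(k*log(cos(y)))


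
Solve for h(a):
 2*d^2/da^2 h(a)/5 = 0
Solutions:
 h(a) = C1 + C2*a


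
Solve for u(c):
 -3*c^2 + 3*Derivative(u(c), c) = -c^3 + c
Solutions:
 u(c) = C1 - c^4/12 + c^3/3 + c^2/6


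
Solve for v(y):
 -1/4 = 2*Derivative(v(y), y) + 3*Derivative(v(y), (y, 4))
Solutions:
 v(y) = C1 + C4*exp(-2^(1/3)*3^(2/3)*y/3) - y/8 + (C2*sin(2^(1/3)*3^(1/6)*y/2) + C3*cos(2^(1/3)*3^(1/6)*y/2))*exp(2^(1/3)*3^(2/3)*y/6)


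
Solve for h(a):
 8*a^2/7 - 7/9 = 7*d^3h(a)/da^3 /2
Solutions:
 h(a) = C1 + C2*a + C3*a^2 + 4*a^5/735 - a^3/27


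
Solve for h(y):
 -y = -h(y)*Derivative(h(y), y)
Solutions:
 h(y) = -sqrt(C1 + y^2)
 h(y) = sqrt(C1 + y^2)


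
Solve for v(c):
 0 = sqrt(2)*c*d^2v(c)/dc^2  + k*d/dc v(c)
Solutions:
 v(c) = C1 + c^(-sqrt(2)*re(k)/2 + 1)*(C2*sin(sqrt(2)*log(c)*Abs(im(k))/2) + C3*cos(sqrt(2)*log(c)*im(k)/2))
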